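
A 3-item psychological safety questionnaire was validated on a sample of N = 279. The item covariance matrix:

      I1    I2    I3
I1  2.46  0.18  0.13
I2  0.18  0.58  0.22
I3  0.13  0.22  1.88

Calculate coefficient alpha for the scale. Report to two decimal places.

Σσᵢ² = 2.46 + 0.58 + 1.88 = 4.92
Σ_{i<j} σ_ij = 0.53
total variance = 4.92 + 2 × 0.53 = 5.98
α = (k/(k−1))·(1 − Σσᵢ²/total variance) = (3/2)·(1 − 4.92/5.98) = 0.27

α = 0.27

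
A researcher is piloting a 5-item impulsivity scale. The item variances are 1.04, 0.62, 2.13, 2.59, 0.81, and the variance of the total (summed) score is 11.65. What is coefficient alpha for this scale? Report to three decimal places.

Σσ²ᵢ = 1.04 + 0.62 + 2.13 + 2.59 + 0.81 = 7.19
α = (k/(k−1))·(1 − Σσ²ᵢ/total variance) = (5/4)·(1 − 7.19/11.65) = 0.479

α = 0.479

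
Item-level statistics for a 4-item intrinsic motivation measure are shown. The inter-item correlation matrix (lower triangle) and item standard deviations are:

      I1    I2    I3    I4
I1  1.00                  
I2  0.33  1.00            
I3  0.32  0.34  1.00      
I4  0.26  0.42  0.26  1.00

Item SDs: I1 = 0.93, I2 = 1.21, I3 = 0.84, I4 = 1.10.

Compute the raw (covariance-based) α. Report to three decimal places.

α = 0.652

Σσ²ᵢ = 0.93² + 1.21² + 0.84² + 1.10² = 4.2446
Covariances σ_ij = r_ij · s_i · s_j:
  σ(I1,I2) = 0.33 × 0.93 × 1.21 = 0.3713
  σ(I1,I3) = 0.32 × 0.93 × 0.84 = 0.2500
  σ(I1,I4) = 0.26 × 0.93 × 1.10 = 0.2660
  σ(I2,I3) = 0.34 × 1.21 × 0.84 = 0.3456
  σ(I2,I4) = 0.42 × 1.21 × 1.10 = 0.5590
  σ(I3,I4) = 0.26 × 0.84 × 1.10 = 0.2402
σ²_T = Σσ²ᵢ + 2·Σσ_ij = 4.2446 + 2 × 2.0321 = 8.3088
α = (4/3)·(1 − 4.2446/8.3088) = 0.652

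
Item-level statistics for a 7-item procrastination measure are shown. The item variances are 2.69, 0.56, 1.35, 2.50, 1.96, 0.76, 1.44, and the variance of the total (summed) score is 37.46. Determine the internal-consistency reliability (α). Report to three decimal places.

α = 0.816

ΣVar(i) = 2.69 + 0.56 + 1.35 + 2.50 + 1.96 + 0.76 + 1.44 = 11.26
α = (k/(k−1))·(1 − ΣVar(i)/σ²_T) = (7/6)·(1 − 11.26/37.46) = 0.816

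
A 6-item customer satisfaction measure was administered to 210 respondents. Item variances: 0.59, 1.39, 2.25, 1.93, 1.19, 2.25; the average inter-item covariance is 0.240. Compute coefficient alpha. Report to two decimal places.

α = 0.51

ΣVar(i) = 0.59 + 1.39 + 2.25 + 1.93 + 1.19 + 2.25 = 9.60
Sum of the 15 distinct covariances = 15 × 0.240 = 3.600
σ²_T = ΣVar(i) + 2·Σcov = 9.60 + 2 × 3.600 = 16.800
α = (6/5)·(1 − 9.60/16.800) = 0.51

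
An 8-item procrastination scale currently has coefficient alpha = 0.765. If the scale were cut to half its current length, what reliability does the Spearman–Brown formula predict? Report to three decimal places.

Length factor m = 1/2
α' = m·α / (1 − (1−m)·α)
   = 1/2 × 0.765 / (1 − (1 − 1/2) × 0.765)
   = 0.3825 / 0.6175 = 0.619

predicted reliability = 0.619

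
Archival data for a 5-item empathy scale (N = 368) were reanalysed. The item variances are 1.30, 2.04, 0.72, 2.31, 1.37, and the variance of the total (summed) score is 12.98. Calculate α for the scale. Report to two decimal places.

Σσᵢ² = 1.30 + 2.04 + 0.72 + 2.31 + 1.37 = 7.74
α = (k/(k−1))·(1 − Σσᵢ²/σ²_total) = (5/4)·(1 − 7.74/12.98) = 0.50

α = 0.50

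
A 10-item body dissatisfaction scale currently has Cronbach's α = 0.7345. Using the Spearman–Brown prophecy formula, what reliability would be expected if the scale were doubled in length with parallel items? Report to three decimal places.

predicted reliability = 0.847

Length factor m = 2
α' = m·α / (1 + (m−1)·α)
   = 2 × 0.7345 / (1 + (2 − 1) × 0.7345)
   = 1.4690 / 1.7345 = 0.847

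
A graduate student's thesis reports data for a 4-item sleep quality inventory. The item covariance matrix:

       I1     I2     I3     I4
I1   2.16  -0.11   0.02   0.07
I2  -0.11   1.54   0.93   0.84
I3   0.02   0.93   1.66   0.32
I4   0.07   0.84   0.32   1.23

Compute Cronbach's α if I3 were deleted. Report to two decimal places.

Cronbach's α = 0.37

Remaining items: I1, I2, I4 (k = 3).
sum of item variances = 2.16 + 1.54 + 1.23 = 4.93
Var(T) = 4.93 + 2 × 0.80 = 6.53
α (item deleted) = (3/2)·(1 − 4.93/6.53) = 0.37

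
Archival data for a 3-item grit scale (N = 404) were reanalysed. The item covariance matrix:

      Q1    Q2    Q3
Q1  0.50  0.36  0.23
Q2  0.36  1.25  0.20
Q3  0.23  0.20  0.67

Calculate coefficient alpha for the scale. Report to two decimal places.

ΣVar(i) = 0.50 + 1.25 + 0.67 = 2.42
Sum of off-diagonal covariances = 0.79
total variance = 2.42 + 2 × 0.79 = 4.00
α = (k/(k−1))·(1 − ΣVar(i)/total variance) = (3/2)·(1 − 2.42/4.00) = 0.59

α = 0.59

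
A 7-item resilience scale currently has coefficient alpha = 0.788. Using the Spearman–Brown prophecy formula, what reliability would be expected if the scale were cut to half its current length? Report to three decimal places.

Length factor m = 1/2
α' = m·α / (1 − (1−m)·α)
   = 1/2 × 0.788 / (1 − (1 − 1/2) × 0.788)
   = 0.3940 / 0.6060 = 0.650

predicted reliability = 0.650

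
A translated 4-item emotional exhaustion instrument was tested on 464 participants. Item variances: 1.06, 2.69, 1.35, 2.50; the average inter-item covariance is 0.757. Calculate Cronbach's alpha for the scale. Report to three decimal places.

Cronbach's alpha = 0.726

ΣVar(i) = 1.06 + 2.69 + 1.35 + 2.50 = 7.60
Sum of the 6 distinct covariances = 6 × 0.757 = 4.542
σ²_T = ΣVar(i) + 2·Σcov = 7.60 + 2 × 4.542 = 16.684
α = (4/3)·(1 − 7.60/16.684) = 0.726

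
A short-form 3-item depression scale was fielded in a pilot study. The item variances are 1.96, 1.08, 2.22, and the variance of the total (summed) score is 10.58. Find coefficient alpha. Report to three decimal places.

α = 0.754

Σσᵢ² = 1.96 + 1.08 + 2.22 = 5.26
α = (k/(k−1))·(1 − Σσᵢ²/total variance) = (3/2)·(1 − 5.26/10.58) = 0.754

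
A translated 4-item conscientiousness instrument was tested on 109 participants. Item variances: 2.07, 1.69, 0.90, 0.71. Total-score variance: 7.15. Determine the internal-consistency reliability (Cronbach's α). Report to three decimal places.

Cronbach's α = 0.332

Σσᵢ² = 2.07 + 1.69 + 0.90 + 0.71 = 5.37
α = (k/(k−1))·(1 − Σσᵢ²/Var(T)) = (4/3)·(1 − 5.37/7.15) = 0.332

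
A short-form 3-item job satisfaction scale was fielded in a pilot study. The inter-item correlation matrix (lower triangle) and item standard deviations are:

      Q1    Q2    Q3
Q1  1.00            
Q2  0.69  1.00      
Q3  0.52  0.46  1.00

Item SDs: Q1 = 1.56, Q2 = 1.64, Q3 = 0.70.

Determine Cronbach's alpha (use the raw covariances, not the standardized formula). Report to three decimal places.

Cronbach's alpha = 0.757

Σσ²ᵢ = 1.56² + 1.64² + 0.70² = 5.6132
Covariances σ_ij = r_ij · s_i · s_j:
  σ(Q1,Q2) = 0.69 × 1.56 × 1.64 = 1.7653
  σ(Q1,Q3) = 0.52 × 1.56 × 0.70 = 0.5678
  σ(Q2,Q3) = 0.46 × 1.64 × 0.70 = 0.5281
σ²_T = Σσ²ᵢ + 2·Σσ_ij = 5.6132 + 2 × 2.8612 = 11.3356
α = (3/2)·(1 − 5.6132/11.3356) = 0.757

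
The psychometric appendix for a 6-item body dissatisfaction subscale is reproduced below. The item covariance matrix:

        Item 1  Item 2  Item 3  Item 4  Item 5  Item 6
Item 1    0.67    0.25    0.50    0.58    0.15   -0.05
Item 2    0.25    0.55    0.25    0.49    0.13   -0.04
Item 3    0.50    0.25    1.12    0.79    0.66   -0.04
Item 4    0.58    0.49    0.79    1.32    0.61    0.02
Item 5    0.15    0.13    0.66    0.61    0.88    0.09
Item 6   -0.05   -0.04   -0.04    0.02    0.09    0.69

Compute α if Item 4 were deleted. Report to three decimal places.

Remaining items: Item 1, Item 2, Item 3, Item 5, Item 6 (k = 5).
sum of item variances = 0.67 + 0.55 + 1.12 + 0.88 + 0.69 = 3.91
Var(T) = 3.91 + 2 × 1.90 = 7.71
α (item deleted) = (5/4)·(1 − 3.91/7.71) = 0.616

α = 0.616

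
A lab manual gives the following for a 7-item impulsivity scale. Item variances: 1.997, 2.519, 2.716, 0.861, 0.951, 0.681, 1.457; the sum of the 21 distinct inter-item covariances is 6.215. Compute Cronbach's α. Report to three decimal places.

ΣVar(i) = 1.997 + 2.519 + 2.716 + 0.861 + 0.951 + 0.681 + 1.457 = 11.182
Sum of distinct covariances = 6.215
Var(T) = ΣVar(i) + 2·Σcov = 11.182 + 2 × 6.215 = 23.612
α = (7/6)·(1 − 11.182/23.612) = 0.614

α = 0.614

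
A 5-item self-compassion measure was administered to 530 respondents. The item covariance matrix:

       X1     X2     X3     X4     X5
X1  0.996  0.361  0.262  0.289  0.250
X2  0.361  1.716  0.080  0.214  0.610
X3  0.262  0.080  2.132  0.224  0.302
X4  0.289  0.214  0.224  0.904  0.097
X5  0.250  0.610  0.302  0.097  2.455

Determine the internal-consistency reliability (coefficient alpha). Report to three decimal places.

Σσᵢ² = 0.996 + 1.716 + 2.132 + 0.904 + 2.455 = 8.203
Sum of off-diagonal covariances = 2.689
σ²_T = 8.203 + 2 × 2.689 = 13.581
α = (k/(k−1))·(1 − Σσᵢ²/σ²_T) = (5/4)·(1 − 8.203/13.581) = 0.495

coefficient alpha = 0.495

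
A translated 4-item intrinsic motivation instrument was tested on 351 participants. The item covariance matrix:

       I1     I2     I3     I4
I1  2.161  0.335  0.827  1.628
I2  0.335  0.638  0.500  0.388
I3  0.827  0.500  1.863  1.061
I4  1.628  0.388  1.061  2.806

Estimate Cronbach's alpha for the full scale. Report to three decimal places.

sum of item variances = 2.161 + 0.638 + 1.863 + 2.806 = 7.468
Sum of the distinct covariances = 4.739
total variance = 7.468 + 2 × 4.739 = 16.946
α = (k/(k−1))·(1 − sum of item variances/total variance) = (4/3)·(1 − 7.468/16.946) = 0.746

Cronbach's alpha = 0.746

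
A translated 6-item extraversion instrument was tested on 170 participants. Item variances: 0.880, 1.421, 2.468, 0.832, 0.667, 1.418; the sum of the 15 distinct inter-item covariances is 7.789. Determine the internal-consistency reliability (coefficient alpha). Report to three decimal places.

ΣVar(i) = 0.880 + 1.421 + 2.468 + 0.832 + 0.667 + 1.418 = 7.686
Sum of distinct covariances = 7.789
total variance = ΣVar(i) + 2·Σcov = 7.686 + 2 × 7.789 = 23.264
α = (6/5)·(1 − 7.686/23.264) = 0.804

α = 0.804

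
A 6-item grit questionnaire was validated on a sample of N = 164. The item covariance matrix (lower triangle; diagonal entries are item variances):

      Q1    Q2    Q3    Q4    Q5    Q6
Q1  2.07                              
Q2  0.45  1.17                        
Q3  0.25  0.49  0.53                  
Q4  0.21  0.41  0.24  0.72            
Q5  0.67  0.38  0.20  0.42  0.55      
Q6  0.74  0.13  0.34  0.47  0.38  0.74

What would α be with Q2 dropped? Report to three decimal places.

α = 0.787

Remaining items: Q1, Q3, Q4, Q5, Q6 (k = 5).
sum of item variances = 2.07 + 0.53 + 0.72 + 0.55 + 0.74 = 4.61
σ²_total = 4.61 + 2 × 3.92 = 12.45
α (item deleted) = (5/4)·(1 − 4.61/12.45) = 0.787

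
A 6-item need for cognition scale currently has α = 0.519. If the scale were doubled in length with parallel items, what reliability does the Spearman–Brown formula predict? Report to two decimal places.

predicted reliability = 0.68

Length factor m = 2
α' = m·α / (1 + (m−1)·α)
   = 2 × 0.519 / (1 + (2 − 1) × 0.519)
   = 1.0380 / 1.5190 = 0.68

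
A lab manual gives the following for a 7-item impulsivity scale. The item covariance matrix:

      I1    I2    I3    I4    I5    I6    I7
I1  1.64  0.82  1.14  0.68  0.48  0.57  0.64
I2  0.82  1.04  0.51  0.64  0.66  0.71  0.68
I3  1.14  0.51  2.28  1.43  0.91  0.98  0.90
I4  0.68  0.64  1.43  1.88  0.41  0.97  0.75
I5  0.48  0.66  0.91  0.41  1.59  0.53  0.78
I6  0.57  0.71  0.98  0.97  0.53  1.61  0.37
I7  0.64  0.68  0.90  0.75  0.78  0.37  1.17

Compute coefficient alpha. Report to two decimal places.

α = 0.86

Σσᵢ² = 1.64 + 1.04 + 2.28 + 1.88 + 1.59 + 1.61 + 1.17 = 11.21
Σ_{i<j} σ_ij = 15.56
σ²_total = 11.21 + 2 × 15.56 = 42.33
α = (k/(k−1))·(1 − Σσᵢ²/σ²_total) = (7/6)·(1 − 11.21/42.33) = 0.86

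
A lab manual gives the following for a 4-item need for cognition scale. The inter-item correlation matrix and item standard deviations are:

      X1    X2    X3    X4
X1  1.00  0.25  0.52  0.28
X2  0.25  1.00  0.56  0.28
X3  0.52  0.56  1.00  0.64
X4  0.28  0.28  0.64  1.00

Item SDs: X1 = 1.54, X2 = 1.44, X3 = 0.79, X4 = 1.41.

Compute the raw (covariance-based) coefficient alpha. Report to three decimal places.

α = 0.684

Σσ²ᵢ = 1.54² + 1.44² + 0.79² + 1.41² = 7.0574
Covariances σ_ij = r_ij · s_i · s_j:
  σ(X1,X2) = 0.25 × 1.54 × 1.44 = 0.5544
  σ(X1,X3) = 0.52 × 1.54 × 0.79 = 0.6326
  σ(X1,X4) = 0.28 × 1.54 × 1.41 = 0.6080
  σ(X2,X3) = 0.56 × 1.44 × 0.79 = 0.6371
  σ(X2,X4) = 0.28 × 1.44 × 1.41 = 0.5685
  σ(X3,X4) = 0.64 × 0.79 × 1.41 = 0.7129
σ²_T = Σσ²ᵢ + 2·Σσ_ij = 7.0574 + 2 × 3.7135 = 14.4844
α = (4/3)·(1 − 7.0574/14.4844) = 0.684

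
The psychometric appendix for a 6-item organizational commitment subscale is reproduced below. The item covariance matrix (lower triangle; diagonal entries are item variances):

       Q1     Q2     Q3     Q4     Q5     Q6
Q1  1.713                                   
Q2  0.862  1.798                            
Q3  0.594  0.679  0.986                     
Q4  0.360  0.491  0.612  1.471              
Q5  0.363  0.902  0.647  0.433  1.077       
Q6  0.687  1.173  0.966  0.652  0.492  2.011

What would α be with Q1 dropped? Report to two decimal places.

Remaining items: Q2, Q3, Q4, Q5, Q6 (k = 5).
Σσ²ᵢ = 1.798 + 0.986 + 1.471 + 1.077 + 2.011 = 7.343
Var(T) = 7.343 + 2 × 7.047 = 21.437
α (item deleted) = (5/4)·(1 − 7.343/21.437) = 0.82

α = 0.82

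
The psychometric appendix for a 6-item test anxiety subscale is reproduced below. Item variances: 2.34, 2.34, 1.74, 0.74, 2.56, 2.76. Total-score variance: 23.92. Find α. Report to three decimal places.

Σσ²ᵢ = 2.34 + 2.34 + 1.74 + 0.74 + 2.56 + 2.76 = 12.48
α = (k/(k−1))·(1 − Σσ²ᵢ/σ²_T) = (6/5)·(1 − 12.48/23.92) = 0.574

α = 0.574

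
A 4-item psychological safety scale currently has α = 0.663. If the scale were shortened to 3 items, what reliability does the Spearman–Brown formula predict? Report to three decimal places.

Length factor m = 3/4 = 0.7500
α' = m·α / (1 − (1−m)·α)
   = 3/4 × 0.663 / (1 − (1 − 3/4) × 0.663)
   = 0.4973 / 0.8342 = 0.596

predicted reliability = 0.596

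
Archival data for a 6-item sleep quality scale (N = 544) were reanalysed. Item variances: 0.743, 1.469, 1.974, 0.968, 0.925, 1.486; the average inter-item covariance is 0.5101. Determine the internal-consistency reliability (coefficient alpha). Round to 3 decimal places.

α = 0.803

ΣVar(i) = 0.743 + 1.469 + 1.974 + 0.968 + 0.925 + 1.486 = 7.565
Sum of the 15 distinct covariances = 15 × 0.5101 = 7.6515
σ²_T = ΣVar(i) + 2·Σcov = 7.565 + 2 × 7.6515 = 22.8680
α = (6/5)·(1 − 7.565/22.8680) = 0.803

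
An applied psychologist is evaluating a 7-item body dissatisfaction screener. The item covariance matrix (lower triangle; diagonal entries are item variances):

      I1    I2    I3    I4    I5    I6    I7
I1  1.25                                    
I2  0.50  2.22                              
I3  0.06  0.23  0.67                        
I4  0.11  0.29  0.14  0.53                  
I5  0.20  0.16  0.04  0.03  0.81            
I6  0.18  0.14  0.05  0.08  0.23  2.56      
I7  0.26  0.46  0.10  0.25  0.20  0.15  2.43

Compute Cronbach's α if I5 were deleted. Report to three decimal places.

Remaining items: I1, I2, I3, I4, I6, I7 (k = 6).
ΣVar(i) = 1.25 + 2.22 + 0.67 + 0.53 + 2.56 + 2.43 = 9.66
Var(T) = 9.66 + 2 × 3.00 = 15.66
α (item deleted) = (6/5)·(1 − 9.66/15.66) = 0.460

α = 0.460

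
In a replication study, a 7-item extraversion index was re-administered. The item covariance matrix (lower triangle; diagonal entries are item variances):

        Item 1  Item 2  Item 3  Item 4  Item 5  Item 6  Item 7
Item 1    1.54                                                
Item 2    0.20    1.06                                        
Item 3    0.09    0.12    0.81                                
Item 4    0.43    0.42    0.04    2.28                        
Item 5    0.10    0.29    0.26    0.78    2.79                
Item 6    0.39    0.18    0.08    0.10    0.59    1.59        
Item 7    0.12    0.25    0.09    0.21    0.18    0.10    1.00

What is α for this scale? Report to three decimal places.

α = 0.555

sum of item variances = 1.54 + 1.06 + 0.81 + 2.28 + 2.79 + 1.59 + 1.00 = 11.07
Sum of the distinct covariances = 5.02
σ²_T = 11.07 + 2 × 5.02 = 21.11
α = (k/(k−1))·(1 − sum of item variances/σ²_T) = (7/6)·(1 − 11.07/21.11) = 0.555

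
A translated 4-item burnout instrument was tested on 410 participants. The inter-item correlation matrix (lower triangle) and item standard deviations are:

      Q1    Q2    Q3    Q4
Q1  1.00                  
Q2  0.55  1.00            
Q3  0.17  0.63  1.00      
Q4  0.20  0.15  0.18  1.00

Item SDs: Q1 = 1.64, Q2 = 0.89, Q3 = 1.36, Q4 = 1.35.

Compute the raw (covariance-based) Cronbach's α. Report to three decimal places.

Σσ²ᵢ = 1.64² + 0.89² + 1.36² + 1.35² = 7.1538
Covariances σ_ij = r_ij · s_i · s_j:
  σ(Q1,Q2) = 0.55 × 1.64 × 0.89 = 0.8028
  σ(Q1,Q3) = 0.17 × 1.64 × 1.36 = 0.3792
  σ(Q1,Q4) = 0.20 × 1.64 × 1.35 = 0.4428
  σ(Q2,Q3) = 0.63 × 0.89 × 1.36 = 0.7626
  σ(Q2,Q4) = 0.15 × 0.89 × 1.35 = 0.1802
  σ(Q3,Q4) = 0.18 × 1.36 × 1.35 = 0.3305
σ²_T = Σσ²ᵢ + 2·Σσ_ij = 7.1538 + 2 × 2.8981 = 12.9500
α = (4/3)·(1 − 7.1538/12.9500) = 0.597

α = 0.597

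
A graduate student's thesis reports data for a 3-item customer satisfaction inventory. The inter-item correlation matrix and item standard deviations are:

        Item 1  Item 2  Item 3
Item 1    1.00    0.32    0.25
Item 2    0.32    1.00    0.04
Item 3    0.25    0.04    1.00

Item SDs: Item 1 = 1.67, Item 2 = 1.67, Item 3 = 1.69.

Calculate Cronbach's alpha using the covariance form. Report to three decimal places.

Σσ²ᵢ = 1.67² + 1.67² + 1.69² = 8.4339
Covariances σ_ij = r_ij · s_i · s_j:
  σ(Item 1,Item 2) = 0.32 × 1.67 × 1.67 = 0.8924
  σ(Item 1,Item 3) = 0.25 × 1.67 × 1.69 = 0.7056
  σ(Item 2,Item 3) = 0.04 × 1.67 × 1.69 = 0.1129
σ²_T = Σσ²ᵢ + 2·Σσ_ij = 8.4339 + 2 × 1.7109 = 11.8557
α = (3/2)·(1 − 8.4339/11.8557) = 0.433

Cronbach's alpha = 0.433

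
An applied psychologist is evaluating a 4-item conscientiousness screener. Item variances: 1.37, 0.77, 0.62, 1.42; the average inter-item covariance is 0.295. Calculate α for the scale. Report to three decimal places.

Σσ²ᵢ = 1.37 + 0.77 + 0.62 + 1.42 = 4.18
Sum of the 6 distinct covariances = 6 × 0.295 = 1.770
Var(T) = Σσ²ᵢ + 2·Σcov = 4.18 + 2 × 1.770 = 7.720
α = (4/3)·(1 − 4.18/7.720) = 0.611

α = 0.611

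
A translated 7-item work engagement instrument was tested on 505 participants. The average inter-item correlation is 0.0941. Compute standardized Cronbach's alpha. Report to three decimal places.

α = 0.421

Standardized α = k·r̄ / (1 + (k−1)·r̄) = 7 × 0.0941 / (1 + 6 × 0.0941)
  = 0.6587 / 1.5646 = 0.421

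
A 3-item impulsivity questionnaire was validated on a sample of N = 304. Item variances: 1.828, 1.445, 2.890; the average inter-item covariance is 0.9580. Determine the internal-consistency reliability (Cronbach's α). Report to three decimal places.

α = 0.724

Σσᵢ² = 1.828 + 1.445 + 2.890 = 6.163
Sum of the 3 distinct covariances = 3 × 0.9580 = 2.8740
σ²_total = Σσᵢ² + 2·Σcov = 6.163 + 2 × 2.8740 = 11.9110
α = (3/2)·(1 − 6.163/11.9110) = 0.724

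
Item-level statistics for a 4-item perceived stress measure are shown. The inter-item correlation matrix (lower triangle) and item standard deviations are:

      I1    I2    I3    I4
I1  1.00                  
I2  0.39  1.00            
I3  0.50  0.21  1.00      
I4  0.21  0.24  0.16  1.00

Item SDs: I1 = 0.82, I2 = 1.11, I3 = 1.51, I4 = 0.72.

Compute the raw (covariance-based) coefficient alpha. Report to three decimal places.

Σσ²ᵢ = 0.82² + 1.11² + 1.51² + 0.72² = 4.7030
Covariances σ_ij = r_ij · s_i · s_j:
  σ(I1,I2) = 0.39 × 0.82 × 1.11 = 0.3550
  σ(I1,I3) = 0.50 × 0.82 × 1.51 = 0.6191
  σ(I1,I4) = 0.21 × 0.82 × 0.72 = 0.1240
  σ(I2,I3) = 0.21 × 1.11 × 1.51 = 0.3520
  σ(I2,I4) = 0.24 × 1.11 × 0.72 = 0.1918
  σ(I3,I4) = 0.16 × 1.51 × 0.72 = 0.1740
σ²_T = Σσ²ᵢ + 2·Σσ_ij = 4.7030 + 2 × 1.8159 = 8.3348
α = (4/3)·(1 − 4.7030/8.3348) = 0.581

α = 0.581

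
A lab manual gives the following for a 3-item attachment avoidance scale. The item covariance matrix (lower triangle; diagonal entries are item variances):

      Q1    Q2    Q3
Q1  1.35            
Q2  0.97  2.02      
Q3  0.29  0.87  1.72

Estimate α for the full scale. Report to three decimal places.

α = 0.683

Σσ²ᵢ = 1.35 + 2.02 + 1.72 = 5.09
Sum of the distinct covariances = 2.13
Var(T) = 5.09 + 2 × 2.13 = 9.35
α = (k/(k−1))·(1 − Σσ²ᵢ/Var(T)) = (3/2)·(1 − 5.09/9.35) = 0.683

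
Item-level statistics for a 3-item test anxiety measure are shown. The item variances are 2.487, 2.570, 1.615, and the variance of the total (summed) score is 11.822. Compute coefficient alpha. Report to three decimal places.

Σσᵢ² = 2.487 + 2.570 + 1.615 = 6.672
α = (k/(k−1))·(1 − Σσᵢ²/σ²_T) = (3/2)·(1 − 6.672/11.822) = 0.653

α = 0.653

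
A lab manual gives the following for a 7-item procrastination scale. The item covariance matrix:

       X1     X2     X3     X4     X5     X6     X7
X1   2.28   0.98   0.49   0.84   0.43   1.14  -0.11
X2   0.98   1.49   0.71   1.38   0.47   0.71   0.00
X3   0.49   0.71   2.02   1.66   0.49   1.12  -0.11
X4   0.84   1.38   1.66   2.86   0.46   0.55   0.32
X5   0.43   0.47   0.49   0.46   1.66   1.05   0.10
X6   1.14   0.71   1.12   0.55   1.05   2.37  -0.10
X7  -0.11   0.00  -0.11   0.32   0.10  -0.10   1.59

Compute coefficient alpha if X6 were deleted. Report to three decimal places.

coefficient alpha = 0.692

Remaining items: X1, X2, X3, X4, X5, X7 (k = 6).
Σσ²ᵢ = 2.28 + 1.49 + 2.02 + 2.86 + 1.66 + 1.59 = 11.90
Var(T) = 11.90 + 2 × 8.11 = 28.12
α (item deleted) = (6/5)·(1 − 11.90/28.12) = 0.692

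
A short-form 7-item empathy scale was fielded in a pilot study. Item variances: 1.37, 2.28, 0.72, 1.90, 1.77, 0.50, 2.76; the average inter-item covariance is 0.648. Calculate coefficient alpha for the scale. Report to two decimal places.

Σσᵢ² = 1.37 + 2.28 + 0.72 + 1.90 + 1.77 + 0.50 + 2.76 = 11.30
Sum of the 21 distinct covariances = 21 × 0.648 = 13.608
Var(T) = Σσᵢ² + 2·Σcov = 11.30 + 2 × 13.608 = 38.516
α = (7/6)·(1 − 11.30/38.516) = 0.82

coefficient alpha = 0.82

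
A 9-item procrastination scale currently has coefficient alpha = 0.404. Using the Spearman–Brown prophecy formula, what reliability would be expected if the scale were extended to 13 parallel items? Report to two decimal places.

predicted reliability = 0.49

Length factor m = 13/9 = 1.4444
α' = m·α / (1 + (m−1)·α)
   = 13/9 × 0.404 / (1 + (13/9 − 1) × 0.404)
   = 0.5836 / 1.1796 = 0.49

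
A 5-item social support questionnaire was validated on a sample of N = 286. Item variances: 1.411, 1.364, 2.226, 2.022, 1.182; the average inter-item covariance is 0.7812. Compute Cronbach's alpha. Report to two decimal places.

Cronbach's alpha = 0.82

sum of item variances = 1.411 + 1.364 + 2.226 + 2.022 + 1.182 = 8.205
Sum of the 10 distinct covariances = 10 × 0.7812 = 7.8120
total variance = sum of item variances + 2·Σcov = 8.205 + 2 × 7.8120 = 23.8290
α = (5/4)·(1 − 8.205/23.8290) = 0.82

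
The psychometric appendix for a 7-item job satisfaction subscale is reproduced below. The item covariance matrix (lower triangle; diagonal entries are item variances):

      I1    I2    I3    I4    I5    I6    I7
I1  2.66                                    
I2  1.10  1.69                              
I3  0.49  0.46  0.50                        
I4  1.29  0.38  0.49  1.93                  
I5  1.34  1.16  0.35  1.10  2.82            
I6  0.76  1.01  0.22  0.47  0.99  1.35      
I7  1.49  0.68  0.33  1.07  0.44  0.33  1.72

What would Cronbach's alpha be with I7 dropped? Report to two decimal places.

Remaining items: I1, I2, I3, I4, I5, I6 (k = 6).
Σσ²ᵢ = 2.66 + 1.69 + 0.50 + 1.93 + 2.82 + 1.35 = 10.95
Var(T) = 10.95 + 2 × 11.61 = 34.17
α (item deleted) = (6/5)·(1 − 10.95/34.17) = 0.82

α = 0.82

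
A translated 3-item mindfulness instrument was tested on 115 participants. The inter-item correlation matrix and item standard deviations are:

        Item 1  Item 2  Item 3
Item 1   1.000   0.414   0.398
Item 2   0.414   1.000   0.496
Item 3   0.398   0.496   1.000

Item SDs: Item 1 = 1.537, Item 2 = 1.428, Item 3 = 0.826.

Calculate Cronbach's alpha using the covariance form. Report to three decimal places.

α = 0.660

Σσ²ᵢ = 1.537² + 1.428² + 0.826² = 5.0838
Covariances σ_ij = r_ij · s_i · s_j:
  σ(Item 1,Item 2) = 0.414 × 1.537 × 1.428 = 0.9087
  σ(Item 1,Item 3) = 0.398 × 1.537 × 0.826 = 0.5053
  σ(Item 2,Item 3) = 0.496 × 1.428 × 0.826 = 0.5850
σ²_T = Σσ²ᵢ + 2·Σσ_ij = 5.0838 + 2 × 1.9990 = 9.0818
α = (3/2)·(1 − 5.0838/9.0818) = 0.660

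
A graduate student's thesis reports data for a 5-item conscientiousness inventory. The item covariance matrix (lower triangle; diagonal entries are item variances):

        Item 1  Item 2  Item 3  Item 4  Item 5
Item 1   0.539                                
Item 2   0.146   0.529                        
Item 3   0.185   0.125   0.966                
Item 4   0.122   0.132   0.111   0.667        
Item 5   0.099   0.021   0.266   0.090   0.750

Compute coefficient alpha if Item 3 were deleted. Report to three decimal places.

Remaining items: Item 1, Item 2, Item 4, Item 5 (k = 4).
Σσᵢ² = 0.539 + 0.529 + 0.667 + 0.750 = 2.485
total variance = 2.485 + 2 × 0.610 = 3.705
α (item deleted) = (4/3)·(1 − 2.485/3.705) = 0.439

coefficient alpha = 0.439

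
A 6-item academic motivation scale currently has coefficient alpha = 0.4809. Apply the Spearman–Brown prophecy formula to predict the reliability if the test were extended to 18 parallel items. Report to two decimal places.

predicted reliability = 0.74

Length factor m = 18/6 = 3.0000
α' = m·α / (1 + (m−1)·α)
   = 18/6 × 0.4809 / (1 + (18/6 − 1) × 0.4809)
   = 1.4427 / 1.9618 = 0.74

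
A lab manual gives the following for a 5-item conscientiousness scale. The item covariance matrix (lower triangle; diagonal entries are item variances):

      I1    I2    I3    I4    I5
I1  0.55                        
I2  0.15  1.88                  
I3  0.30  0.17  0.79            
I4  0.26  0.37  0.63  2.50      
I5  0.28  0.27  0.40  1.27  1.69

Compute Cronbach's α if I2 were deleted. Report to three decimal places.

α = 0.709

Remaining items: I1, I3, I4, I5 (k = 4).
sum of item variances = 0.55 + 0.79 + 2.50 + 1.69 = 5.53
Var(T) = 5.53 + 2 × 3.14 = 11.81
α (item deleted) = (4/3)·(1 − 5.53/11.81) = 0.709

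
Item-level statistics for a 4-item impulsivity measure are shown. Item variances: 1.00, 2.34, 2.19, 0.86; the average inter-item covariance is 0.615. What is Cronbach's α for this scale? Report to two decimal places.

α = 0.71

ΣVar(i) = 1.00 + 2.34 + 2.19 + 0.86 = 6.39
Sum of the 6 distinct covariances = 6 × 0.615 = 3.690
σ²_T = ΣVar(i) + 2·Σcov = 6.39 + 2 × 3.690 = 13.770
α = (4/3)·(1 − 6.39/13.770) = 0.71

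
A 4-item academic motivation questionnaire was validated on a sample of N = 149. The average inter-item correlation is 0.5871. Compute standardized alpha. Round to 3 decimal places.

standardized alpha = 0.850

Standardized α = k·r̄ / (1 + (k−1)·r̄) = 4 × 0.5871 / (1 + 3 × 0.5871)
  = 2.3484 / 2.7613 = 0.850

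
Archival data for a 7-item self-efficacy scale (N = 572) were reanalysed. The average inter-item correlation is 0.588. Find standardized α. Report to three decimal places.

Standardized α = k·r̄ / (1 + (k−1)·r̄) = 7 × 0.588 / (1 + 6 × 0.588)
  = 4.1160 / 4.5280 = 0.909

α = 0.909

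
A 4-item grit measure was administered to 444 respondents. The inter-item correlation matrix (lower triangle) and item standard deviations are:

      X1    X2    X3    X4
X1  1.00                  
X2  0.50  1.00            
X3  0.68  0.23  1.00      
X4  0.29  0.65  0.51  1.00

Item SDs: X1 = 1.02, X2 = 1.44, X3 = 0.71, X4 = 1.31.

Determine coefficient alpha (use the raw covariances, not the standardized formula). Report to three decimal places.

α = 0.761

Σσ²ᵢ = 1.02² + 1.44² + 0.71² + 1.31² = 5.3342
Covariances σ_ij = r_ij · s_i · s_j:
  σ(X1,X2) = 0.50 × 1.02 × 1.44 = 0.7344
  σ(X1,X3) = 0.68 × 1.02 × 0.71 = 0.4925
  σ(X1,X4) = 0.29 × 1.02 × 1.31 = 0.3875
  σ(X2,X3) = 0.23 × 1.44 × 0.71 = 0.2352
  σ(X2,X4) = 0.65 × 1.44 × 1.31 = 1.2262
  σ(X3,X4) = 0.51 × 0.71 × 1.31 = 0.4744
σ²_T = Σσ²ᵢ + 2·Σσ_ij = 5.3342 + 2 × 3.5502 = 12.4346
α = (4/3)·(1 − 5.3342/12.4346) = 0.761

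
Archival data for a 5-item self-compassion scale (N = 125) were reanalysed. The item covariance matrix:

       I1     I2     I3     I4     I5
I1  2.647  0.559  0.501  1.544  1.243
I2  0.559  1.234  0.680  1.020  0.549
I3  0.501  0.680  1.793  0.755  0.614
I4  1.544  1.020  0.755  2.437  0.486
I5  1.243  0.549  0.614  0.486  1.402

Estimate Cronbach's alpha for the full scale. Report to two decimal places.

sum of item variances = 2.647 + 1.234 + 1.793 + 2.437 + 1.402 = 9.513
Sum of the distinct covariances = 7.951
Var(T) = 9.513 + 2 × 7.951 = 25.415
α = (k/(k−1))·(1 − sum of item variances/Var(T)) = (5/4)·(1 − 9.513/25.415) = 0.78

α = 0.78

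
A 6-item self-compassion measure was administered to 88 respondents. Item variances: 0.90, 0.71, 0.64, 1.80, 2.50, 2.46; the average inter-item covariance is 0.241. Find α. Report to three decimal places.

α = 0.534

ΣVar(i) = 0.90 + 0.71 + 0.64 + 1.80 + 2.50 + 2.46 = 9.01
Sum of the 15 distinct covariances = 15 × 0.241 = 3.615
Var(T) = ΣVar(i) + 2·Σcov = 9.01 + 2 × 3.615 = 16.240
α = (6/5)·(1 − 9.01/16.240) = 0.534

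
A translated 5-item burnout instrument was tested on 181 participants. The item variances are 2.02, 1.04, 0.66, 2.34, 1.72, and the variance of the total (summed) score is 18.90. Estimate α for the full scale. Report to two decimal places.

α = 0.74

Σσᵢ² = 2.02 + 1.04 + 0.66 + 2.34 + 1.72 = 7.78
α = (k/(k−1))·(1 − Σσᵢ²/σ²_T) = (5/4)·(1 − 7.78/18.90) = 0.74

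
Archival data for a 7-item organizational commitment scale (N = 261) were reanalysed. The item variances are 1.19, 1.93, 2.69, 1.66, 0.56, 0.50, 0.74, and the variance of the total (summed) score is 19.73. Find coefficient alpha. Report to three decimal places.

ΣVar(i) = 1.19 + 1.93 + 2.69 + 1.66 + 0.56 + 0.50 + 0.74 = 9.27
α = (k/(k−1))·(1 − ΣVar(i)/σ²_total) = (7/6)·(1 − 9.27/19.73) = 0.619

α = 0.619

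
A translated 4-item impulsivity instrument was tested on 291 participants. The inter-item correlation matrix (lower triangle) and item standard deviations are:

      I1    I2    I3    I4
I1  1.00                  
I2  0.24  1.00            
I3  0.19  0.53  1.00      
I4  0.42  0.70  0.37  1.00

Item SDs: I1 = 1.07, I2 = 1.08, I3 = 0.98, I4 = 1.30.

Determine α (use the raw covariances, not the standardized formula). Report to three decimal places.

α = 0.738

Σσ²ᵢ = 1.07² + 1.08² + 0.98² + 1.30² = 4.9617
Covariances σ_ij = r_ij · s_i · s_j:
  σ(I1,I2) = 0.24 × 1.07 × 1.08 = 0.2773
  σ(I1,I3) = 0.19 × 1.07 × 0.98 = 0.1992
  σ(I1,I4) = 0.42 × 1.07 × 1.30 = 0.5842
  σ(I2,I3) = 0.53 × 1.08 × 0.98 = 0.5610
  σ(I2,I4) = 0.70 × 1.08 × 1.30 = 0.9828
  σ(I3,I4) = 0.37 × 0.98 × 1.30 = 0.4714
σ²_T = Σσ²ᵢ + 2·Σσ_ij = 4.9617 + 2 × 3.0759 = 11.1135
α = (4/3)·(1 − 4.9617/11.1135) = 0.738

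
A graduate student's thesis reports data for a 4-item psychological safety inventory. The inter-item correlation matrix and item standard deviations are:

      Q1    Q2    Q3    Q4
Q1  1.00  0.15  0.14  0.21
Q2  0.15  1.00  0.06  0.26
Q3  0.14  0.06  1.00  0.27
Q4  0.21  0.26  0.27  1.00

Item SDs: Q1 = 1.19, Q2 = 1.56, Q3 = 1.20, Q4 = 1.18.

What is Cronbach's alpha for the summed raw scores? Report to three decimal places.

Σσ²ᵢ = 1.19² + 1.56² + 1.20² + 1.18² = 6.6821
Covariances σ_ij = r_ij · s_i · s_j:
  σ(Q1,Q2) = 0.15 × 1.19 × 1.56 = 0.2785
  σ(Q1,Q3) = 0.14 × 1.19 × 1.20 = 0.1999
  σ(Q1,Q4) = 0.21 × 1.19 × 1.18 = 0.2949
  σ(Q2,Q3) = 0.06 × 1.56 × 1.20 = 0.1123
  σ(Q2,Q4) = 0.26 × 1.56 × 1.18 = 0.4786
  σ(Q3,Q4) = 0.27 × 1.20 × 1.18 = 0.3823
σ²_T = Σσ²ᵢ + 2·Σσ_ij = 6.6821 + 2 × 1.7465 = 10.1751
α = (4/3)·(1 − 6.6821/10.1751) = 0.458

Cronbach's alpha = 0.458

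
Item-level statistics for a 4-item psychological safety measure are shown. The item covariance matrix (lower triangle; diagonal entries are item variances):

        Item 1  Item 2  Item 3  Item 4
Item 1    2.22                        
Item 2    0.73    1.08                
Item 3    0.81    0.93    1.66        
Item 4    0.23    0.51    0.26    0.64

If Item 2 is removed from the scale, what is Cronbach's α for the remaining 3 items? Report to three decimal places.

α = 0.548

Remaining items: Item 1, Item 3, Item 4 (k = 3).
Σσᵢ² = 2.22 + 1.66 + 0.64 = 4.52
σ²_T = 4.52 + 2 × 1.30 = 7.12
α (item deleted) = (3/2)·(1 − 4.52/7.12) = 0.548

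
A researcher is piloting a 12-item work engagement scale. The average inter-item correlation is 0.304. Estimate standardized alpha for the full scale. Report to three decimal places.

Standardized α = k·r̄ / (1 + (k−1)·r̄) = 12 × 0.304 / (1 + 11 × 0.304)
  = 3.6480 / 4.3440 = 0.840

α = 0.840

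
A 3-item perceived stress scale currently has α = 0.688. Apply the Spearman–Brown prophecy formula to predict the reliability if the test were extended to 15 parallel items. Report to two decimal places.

Length factor m = 15/3 = 5.0000
α' = m·α / (1 + (m−1)·α)
   = 15/3 × 0.688 / (1 + (15/3 − 1) × 0.688)
   = 3.4400 / 3.7520 = 0.92

predicted reliability = 0.92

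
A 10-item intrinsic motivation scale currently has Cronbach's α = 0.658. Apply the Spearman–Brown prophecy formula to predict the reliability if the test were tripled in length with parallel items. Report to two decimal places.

Length factor m = 3
α' = m·α / (1 + (m−1)·α)
   = 3 × 0.658 / (1 + (3 − 1) × 0.658)
   = 1.9740 / 2.3160 = 0.85

predicted reliability = 0.85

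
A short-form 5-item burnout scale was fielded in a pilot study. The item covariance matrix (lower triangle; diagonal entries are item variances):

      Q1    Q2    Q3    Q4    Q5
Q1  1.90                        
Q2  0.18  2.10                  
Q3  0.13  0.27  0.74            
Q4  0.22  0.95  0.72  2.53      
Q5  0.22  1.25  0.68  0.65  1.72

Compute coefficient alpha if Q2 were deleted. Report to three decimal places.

Remaining items: Q1, Q3, Q4, Q5 (k = 4).
ΣVar(i) = 1.90 + 0.74 + 2.53 + 1.72 = 6.89
Var(T) = 6.89 + 2 × 2.62 = 12.13
α (item deleted) = (4/3)·(1 − 6.89/12.13) = 0.576

coefficient alpha = 0.576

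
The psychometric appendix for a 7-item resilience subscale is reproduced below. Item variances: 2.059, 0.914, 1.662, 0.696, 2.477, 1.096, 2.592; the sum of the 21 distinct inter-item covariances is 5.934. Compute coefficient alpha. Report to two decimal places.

ΣVar(i) = 2.059 + 0.914 + 1.662 + 0.696 + 2.477 + 1.096 + 2.592 = 11.496
Sum of distinct covariances = 5.934
Var(T) = ΣVar(i) + 2·Σcov = 11.496 + 2 × 5.934 = 23.364
α = (7/6)·(1 − 11.496/23.364) = 0.59

coefficient alpha = 0.59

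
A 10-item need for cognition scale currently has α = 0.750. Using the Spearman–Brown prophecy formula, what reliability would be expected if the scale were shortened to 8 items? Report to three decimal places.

predicted reliability = 0.706

Length factor m = 8/10 = 0.8000
α' = m·α / (1 − (1−m)·α)
   = 8/10 × 0.750 / (1 − (1 − 8/10) × 0.750)
   = 0.6000 / 0.8500 = 0.706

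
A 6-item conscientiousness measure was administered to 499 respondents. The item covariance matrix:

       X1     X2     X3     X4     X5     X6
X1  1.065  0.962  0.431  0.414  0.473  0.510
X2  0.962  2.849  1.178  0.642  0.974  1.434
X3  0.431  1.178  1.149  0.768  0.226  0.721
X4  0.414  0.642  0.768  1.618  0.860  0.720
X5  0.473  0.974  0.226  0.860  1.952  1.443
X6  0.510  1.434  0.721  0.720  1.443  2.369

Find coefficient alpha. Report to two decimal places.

coefficient alpha = 0.82

Σσ²ᵢ = 1.065 + 2.849 + 1.149 + 1.618 + 1.952 + 2.369 = 11.002
Σ_{i<j} σ_ij = 11.756
σ²_total = 11.002 + 2 × 11.756 = 34.514
α = (k/(k−1))·(1 − Σσ²ᵢ/σ²_total) = (6/5)·(1 − 11.002/34.514) = 0.82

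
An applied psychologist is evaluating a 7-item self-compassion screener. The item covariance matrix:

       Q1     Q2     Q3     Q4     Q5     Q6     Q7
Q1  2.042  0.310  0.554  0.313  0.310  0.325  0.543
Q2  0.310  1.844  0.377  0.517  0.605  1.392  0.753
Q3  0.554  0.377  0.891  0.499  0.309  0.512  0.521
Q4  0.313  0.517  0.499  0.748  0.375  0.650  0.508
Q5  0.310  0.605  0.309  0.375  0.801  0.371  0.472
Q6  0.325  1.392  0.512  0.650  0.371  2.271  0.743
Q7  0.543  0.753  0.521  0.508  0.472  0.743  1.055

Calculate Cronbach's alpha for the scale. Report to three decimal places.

α = 0.810

sum of item variances = 2.042 + 1.844 + 0.891 + 0.748 + 0.801 + 2.271 + 1.055 = 9.652
Sum of off-diagonal covariances = 10.959
σ²_total = 9.652 + 2 × 10.959 = 31.570
α = (k/(k−1))·(1 − sum of item variances/σ²_total) = (7/6)·(1 − 9.652/31.570) = 0.810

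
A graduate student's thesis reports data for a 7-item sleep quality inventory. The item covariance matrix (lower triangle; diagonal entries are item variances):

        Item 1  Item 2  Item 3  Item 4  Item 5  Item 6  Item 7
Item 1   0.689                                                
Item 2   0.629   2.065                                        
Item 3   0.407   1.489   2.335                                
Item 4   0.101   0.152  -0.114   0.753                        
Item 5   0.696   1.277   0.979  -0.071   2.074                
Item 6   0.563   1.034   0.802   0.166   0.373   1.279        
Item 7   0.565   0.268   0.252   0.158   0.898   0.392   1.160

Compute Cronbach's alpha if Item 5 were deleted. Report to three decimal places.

Remaining items: Item 1, Item 2, Item 3, Item 4, Item 6, Item 7 (k = 6).
Σσ²ᵢ = 0.689 + 2.065 + 2.335 + 0.753 + 1.279 + 1.160 = 8.281
σ²_T = 8.281 + 2 × 6.864 = 22.009
α (item deleted) = (6/5)·(1 − 8.281/22.009) = 0.748

Cronbach's alpha = 0.748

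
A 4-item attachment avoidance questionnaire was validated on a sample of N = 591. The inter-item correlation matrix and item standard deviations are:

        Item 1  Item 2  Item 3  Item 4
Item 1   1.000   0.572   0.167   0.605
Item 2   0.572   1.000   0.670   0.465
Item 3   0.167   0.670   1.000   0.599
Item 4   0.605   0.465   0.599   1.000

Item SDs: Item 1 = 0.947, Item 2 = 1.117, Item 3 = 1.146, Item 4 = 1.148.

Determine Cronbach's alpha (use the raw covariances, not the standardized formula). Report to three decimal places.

α = 0.809

Σσ²ᵢ = 0.947² + 1.117² + 1.146² + 1.148² = 4.7757
Covariances σ_ij = r_ij · s_i · s_j:
  σ(Item 1,Item 2) = 0.572 × 0.947 × 1.117 = 0.6051
  σ(Item 1,Item 3) = 0.167 × 0.947 × 1.146 = 0.1812
  σ(Item 1,Item 4) = 0.605 × 0.947 × 1.148 = 0.6577
  σ(Item 2,Item 3) = 0.670 × 1.117 × 1.146 = 0.8577
  σ(Item 2,Item 4) = 0.465 × 1.117 × 1.148 = 0.5963
  σ(Item 3,Item 4) = 0.599 × 1.146 × 1.148 = 0.7880
σ²_T = Σσ²ᵢ + 2·Σσ_ij = 4.7757 + 2 × 3.6860 = 12.1477
α = (4/3)·(1 − 4.7757/12.1477) = 0.809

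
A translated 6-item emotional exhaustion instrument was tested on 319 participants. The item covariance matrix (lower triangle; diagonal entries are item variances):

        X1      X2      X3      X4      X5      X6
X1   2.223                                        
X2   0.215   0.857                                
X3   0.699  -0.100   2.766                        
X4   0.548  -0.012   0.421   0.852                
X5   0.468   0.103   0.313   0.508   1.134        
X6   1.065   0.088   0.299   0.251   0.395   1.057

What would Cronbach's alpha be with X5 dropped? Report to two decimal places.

Cronbach's alpha = 0.59

Remaining items: X1, X2, X3, X4, X6 (k = 5).
sum of item variances = 2.223 + 0.857 + 2.766 + 0.852 + 1.057 = 7.755
σ²_T = 7.755 + 2 × 3.474 = 14.703
α (item deleted) = (5/4)·(1 − 7.755/14.703) = 0.59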